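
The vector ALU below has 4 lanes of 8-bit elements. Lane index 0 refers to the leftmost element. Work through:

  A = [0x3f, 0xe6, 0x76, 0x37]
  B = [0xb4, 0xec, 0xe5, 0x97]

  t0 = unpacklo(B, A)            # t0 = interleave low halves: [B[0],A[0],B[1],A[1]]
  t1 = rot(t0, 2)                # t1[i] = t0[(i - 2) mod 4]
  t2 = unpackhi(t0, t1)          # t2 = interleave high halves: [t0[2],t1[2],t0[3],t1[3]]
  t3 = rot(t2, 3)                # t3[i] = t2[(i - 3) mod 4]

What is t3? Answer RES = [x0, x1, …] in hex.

t0 = [0xb4, 0x3f, 0xec, 0xe6]
t1 = [0xec, 0xe6, 0xb4, 0x3f]
t2 = [0xec, 0xb4, 0xe6, 0x3f]
t3 = [0xb4, 0xe6, 0x3f, 0xec]

RES = [ 0xb4  0xe6  0x3f  0xec ]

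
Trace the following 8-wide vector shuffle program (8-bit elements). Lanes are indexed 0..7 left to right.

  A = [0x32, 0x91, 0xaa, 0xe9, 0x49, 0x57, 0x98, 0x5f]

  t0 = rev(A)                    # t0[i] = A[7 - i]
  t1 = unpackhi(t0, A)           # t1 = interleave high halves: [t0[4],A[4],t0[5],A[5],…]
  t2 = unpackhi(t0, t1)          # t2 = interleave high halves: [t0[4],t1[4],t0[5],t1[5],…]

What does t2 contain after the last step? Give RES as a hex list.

→ t0 |5f|98|57|49|e9|aa|91|32|
→ t1 |e9|49|aa|57|91|98|32|5f|
→ t2 |e9|91|aa|98|91|32|32|5f|

RES = [0xe9, 0x91, 0xaa, 0x98, 0x91, 0x32, 0x32, 0x5f]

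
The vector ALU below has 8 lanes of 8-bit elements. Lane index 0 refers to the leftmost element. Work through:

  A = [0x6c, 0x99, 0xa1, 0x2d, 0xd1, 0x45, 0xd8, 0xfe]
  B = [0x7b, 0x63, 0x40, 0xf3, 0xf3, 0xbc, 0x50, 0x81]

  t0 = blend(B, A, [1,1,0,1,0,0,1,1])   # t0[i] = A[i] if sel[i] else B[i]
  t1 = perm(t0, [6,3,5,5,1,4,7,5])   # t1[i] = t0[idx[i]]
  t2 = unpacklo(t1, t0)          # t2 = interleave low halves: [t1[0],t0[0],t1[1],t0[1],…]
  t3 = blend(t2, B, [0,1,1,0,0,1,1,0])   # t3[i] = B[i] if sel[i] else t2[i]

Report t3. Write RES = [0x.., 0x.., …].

t0 = [0x6c, 0x99, 0x40, 0x2d, 0xf3, 0xbc, 0xd8, 0xfe]
t1 = [0xd8, 0x2d, 0xbc, 0xbc, 0x99, 0xf3, 0xfe, 0xbc]
t2 = [0xd8, 0x6c, 0x2d, 0x99, 0xbc, 0x40, 0xbc, 0x2d]
t3 = [0xd8, 0x63, 0x40, 0x99, 0xbc, 0xbc, 0x50, 0x2d]

RES = [ 0xd8  0x63  0x40  0x99  0xbc  0xbc  0x50  0x2d ]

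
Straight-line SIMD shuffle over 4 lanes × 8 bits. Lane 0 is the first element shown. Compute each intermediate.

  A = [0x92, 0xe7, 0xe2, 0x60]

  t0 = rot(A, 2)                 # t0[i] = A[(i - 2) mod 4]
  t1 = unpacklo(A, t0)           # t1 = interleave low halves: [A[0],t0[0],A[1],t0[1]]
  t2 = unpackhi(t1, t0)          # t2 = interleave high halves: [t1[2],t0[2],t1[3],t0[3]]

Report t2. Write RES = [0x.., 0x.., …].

→ t0 |e2|60|92|e7|
→ t1 |92|e2|e7|60|
→ t2 |e7|92|60|e7|

RES = [ 0xe7  0x92  0x60  0xe7 ]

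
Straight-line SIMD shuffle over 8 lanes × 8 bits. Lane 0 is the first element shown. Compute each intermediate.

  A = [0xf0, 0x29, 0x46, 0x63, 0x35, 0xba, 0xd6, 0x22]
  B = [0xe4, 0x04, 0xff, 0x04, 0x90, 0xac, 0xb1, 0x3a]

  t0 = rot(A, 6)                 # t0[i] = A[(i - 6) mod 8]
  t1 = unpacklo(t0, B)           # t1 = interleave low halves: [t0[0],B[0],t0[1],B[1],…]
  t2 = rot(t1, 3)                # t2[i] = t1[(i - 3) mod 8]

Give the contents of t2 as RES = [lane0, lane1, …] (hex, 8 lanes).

RES = [0xff, 0xba, 0x04, 0x46, 0xe4, 0x63, 0x04, 0x35]

t0 = [0x46, 0x63, 0x35, 0xba, 0xd6, 0x22, 0xf0, 0x29]
t1 = [0x46, 0xe4, 0x63, 0x04, 0x35, 0xff, 0xba, 0x04]
t2 = [0xff, 0xba, 0x04, 0x46, 0xe4, 0x63, 0x04, 0x35]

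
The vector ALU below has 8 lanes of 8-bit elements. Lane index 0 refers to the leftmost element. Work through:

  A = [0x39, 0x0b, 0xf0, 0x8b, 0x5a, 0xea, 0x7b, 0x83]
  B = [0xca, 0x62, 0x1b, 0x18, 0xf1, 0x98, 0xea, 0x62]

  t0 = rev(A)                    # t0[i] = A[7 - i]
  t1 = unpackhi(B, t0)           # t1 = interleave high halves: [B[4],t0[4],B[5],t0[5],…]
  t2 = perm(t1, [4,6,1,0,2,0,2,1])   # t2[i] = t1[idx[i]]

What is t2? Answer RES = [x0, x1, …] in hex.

RES = [0xea, 0x62, 0x8b, 0xf1, 0x98, 0xf1, 0x98, 0x8b]

  t0: 83 7b ea 5a 8b f0 0b 39
  t1: f1 8b 98 f0 ea 0b 62 39
  t2: ea 62 8b f1 98 f1 98 8b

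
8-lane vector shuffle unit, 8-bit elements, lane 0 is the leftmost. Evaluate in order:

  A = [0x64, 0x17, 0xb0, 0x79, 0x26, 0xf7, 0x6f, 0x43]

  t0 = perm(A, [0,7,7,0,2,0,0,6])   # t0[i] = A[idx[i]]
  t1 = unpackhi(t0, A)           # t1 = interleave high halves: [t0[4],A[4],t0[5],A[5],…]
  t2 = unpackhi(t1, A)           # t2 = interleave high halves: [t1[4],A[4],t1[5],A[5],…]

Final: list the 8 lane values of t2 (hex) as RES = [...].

  t0: 64 43 43 64 b0 64 64 6f
  t1: b0 26 64 f7 64 6f 6f 43
  t2: 64 26 6f f7 6f 6f 43 43

RES = [0x64, 0x26, 0x6f, 0xf7, 0x6f, 0x6f, 0x43, 0x43]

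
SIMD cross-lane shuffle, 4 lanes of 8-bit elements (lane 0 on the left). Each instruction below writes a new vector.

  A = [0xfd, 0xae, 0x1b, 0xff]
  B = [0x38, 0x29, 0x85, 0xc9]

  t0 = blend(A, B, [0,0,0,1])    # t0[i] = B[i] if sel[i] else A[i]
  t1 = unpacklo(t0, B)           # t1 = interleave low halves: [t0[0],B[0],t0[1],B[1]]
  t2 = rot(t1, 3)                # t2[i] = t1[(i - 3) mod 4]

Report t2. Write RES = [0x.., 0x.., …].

RES = [ 0x38  0xae  0x29  0xfd ]

t0 = [0xfd, 0xae, 0x1b, 0xc9]
t1 = [0xfd, 0x38, 0xae, 0x29]
t2 = [0x38, 0xae, 0x29, 0xfd]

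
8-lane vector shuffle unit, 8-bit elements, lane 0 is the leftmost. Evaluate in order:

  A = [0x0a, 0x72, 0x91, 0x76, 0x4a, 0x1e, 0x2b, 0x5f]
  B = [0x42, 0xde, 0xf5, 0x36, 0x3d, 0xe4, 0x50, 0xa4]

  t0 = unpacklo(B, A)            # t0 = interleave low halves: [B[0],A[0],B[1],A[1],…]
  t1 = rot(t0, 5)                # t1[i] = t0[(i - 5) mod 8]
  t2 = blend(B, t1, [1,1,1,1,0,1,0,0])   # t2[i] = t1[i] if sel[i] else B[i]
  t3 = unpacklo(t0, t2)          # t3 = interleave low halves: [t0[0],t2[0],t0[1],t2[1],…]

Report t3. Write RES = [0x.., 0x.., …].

→ t0 |42|0a|de|72|f5|91|36|76|
→ t1 |72|f5|91|36|76|42|0a|de|
→ t2 |72|f5|91|36|3d|42|50|a4|
→ t3 |42|72|0a|f5|de|91|72|36|

RES = [0x42, 0x72, 0x0a, 0xf5, 0xde, 0x91, 0x72, 0x36]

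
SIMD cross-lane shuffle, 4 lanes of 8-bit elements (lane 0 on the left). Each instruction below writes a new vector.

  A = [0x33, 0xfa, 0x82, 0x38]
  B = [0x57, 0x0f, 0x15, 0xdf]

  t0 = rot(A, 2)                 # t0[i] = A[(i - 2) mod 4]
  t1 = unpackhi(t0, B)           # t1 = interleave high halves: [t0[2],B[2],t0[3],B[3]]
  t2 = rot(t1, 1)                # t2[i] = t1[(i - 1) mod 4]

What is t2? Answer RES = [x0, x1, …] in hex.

t0 = [0x82, 0x38, 0x33, 0xfa]
t1 = [0x33, 0x15, 0xfa, 0xdf]
t2 = [0xdf, 0x33, 0x15, 0xfa]

RES = [0xdf, 0x33, 0x15, 0xfa]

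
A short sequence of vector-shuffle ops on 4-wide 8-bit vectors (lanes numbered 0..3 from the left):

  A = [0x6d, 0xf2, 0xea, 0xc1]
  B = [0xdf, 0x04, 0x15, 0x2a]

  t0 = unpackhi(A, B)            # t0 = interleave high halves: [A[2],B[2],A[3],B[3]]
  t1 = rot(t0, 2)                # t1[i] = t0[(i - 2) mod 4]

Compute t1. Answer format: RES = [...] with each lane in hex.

RES = [ 0xc1  0x2a  0xea  0x15 ]

t0 = [0xea, 0x15, 0xc1, 0x2a]
t1 = [0xc1, 0x2a, 0xea, 0x15]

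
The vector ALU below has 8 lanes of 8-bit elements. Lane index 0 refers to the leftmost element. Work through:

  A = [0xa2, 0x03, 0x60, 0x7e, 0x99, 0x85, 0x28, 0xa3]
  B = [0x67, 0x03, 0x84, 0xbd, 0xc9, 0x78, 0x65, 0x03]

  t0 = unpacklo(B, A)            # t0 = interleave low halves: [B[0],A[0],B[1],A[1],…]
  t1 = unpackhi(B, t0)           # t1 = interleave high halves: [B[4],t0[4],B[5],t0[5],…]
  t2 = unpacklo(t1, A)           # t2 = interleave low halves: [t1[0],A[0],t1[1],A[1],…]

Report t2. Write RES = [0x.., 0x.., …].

RES = [ 0xc9  0xa2  0x84  0x03  0x78  0x60  0x60  0x7e ]

  t0: 67 a2 03 03 84 60 bd 7e
  t1: c9 84 78 60 65 bd 03 7e
  t2: c9 a2 84 03 78 60 60 7e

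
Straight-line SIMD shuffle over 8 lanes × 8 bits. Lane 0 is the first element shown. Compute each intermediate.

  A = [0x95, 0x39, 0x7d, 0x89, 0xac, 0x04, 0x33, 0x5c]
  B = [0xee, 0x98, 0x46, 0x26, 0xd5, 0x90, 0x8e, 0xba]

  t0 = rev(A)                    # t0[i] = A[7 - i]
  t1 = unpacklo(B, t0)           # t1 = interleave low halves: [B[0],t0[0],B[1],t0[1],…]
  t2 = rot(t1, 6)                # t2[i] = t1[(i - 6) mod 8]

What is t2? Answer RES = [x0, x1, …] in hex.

t0 = [0x5c, 0x33, 0x04, 0xac, 0x89, 0x7d, 0x39, 0x95]
t1 = [0xee, 0x5c, 0x98, 0x33, 0x46, 0x04, 0x26, 0xac]
t2 = [0x98, 0x33, 0x46, 0x04, 0x26, 0xac, 0xee, 0x5c]

RES = [ 0x98  0x33  0x46  0x04  0x26  0xac  0xee  0x5c ]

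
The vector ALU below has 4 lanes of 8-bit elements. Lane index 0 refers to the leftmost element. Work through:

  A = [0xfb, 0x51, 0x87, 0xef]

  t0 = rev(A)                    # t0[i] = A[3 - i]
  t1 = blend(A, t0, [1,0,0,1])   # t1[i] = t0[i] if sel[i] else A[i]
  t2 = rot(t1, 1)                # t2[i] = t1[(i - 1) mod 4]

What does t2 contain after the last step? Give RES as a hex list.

RES = [0xfb, 0xef, 0x51, 0x87]

t0 = [0xef, 0x87, 0x51, 0xfb]
t1 = [0xef, 0x51, 0x87, 0xfb]
t2 = [0xfb, 0xef, 0x51, 0x87]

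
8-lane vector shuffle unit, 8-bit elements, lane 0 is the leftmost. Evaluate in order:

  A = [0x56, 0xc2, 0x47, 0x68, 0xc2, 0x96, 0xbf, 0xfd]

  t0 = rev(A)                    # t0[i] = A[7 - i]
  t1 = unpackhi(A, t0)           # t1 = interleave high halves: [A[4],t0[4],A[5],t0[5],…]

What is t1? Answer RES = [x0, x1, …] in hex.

  t0: fd bf 96 c2 68 47 c2 56
  t1: c2 68 96 47 bf c2 fd 56

RES = [ 0xc2  0x68  0x96  0x47  0xbf  0xc2  0xfd  0x56 ]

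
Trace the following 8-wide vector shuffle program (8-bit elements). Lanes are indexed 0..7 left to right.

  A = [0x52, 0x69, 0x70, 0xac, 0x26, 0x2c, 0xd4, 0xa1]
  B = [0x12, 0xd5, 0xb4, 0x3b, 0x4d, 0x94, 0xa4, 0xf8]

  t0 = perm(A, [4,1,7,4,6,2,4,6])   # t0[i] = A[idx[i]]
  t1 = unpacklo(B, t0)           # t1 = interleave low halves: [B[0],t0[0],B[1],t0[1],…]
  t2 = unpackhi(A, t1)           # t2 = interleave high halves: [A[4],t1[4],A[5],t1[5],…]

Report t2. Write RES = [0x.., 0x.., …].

RES = [ 0x26  0xb4  0x2c  0xa1  0xd4  0x3b  0xa1  0x26 ]

  t0: 26 69 a1 26 d4 70 26 d4
  t1: 12 26 d5 69 b4 a1 3b 26
  t2: 26 b4 2c a1 d4 3b a1 26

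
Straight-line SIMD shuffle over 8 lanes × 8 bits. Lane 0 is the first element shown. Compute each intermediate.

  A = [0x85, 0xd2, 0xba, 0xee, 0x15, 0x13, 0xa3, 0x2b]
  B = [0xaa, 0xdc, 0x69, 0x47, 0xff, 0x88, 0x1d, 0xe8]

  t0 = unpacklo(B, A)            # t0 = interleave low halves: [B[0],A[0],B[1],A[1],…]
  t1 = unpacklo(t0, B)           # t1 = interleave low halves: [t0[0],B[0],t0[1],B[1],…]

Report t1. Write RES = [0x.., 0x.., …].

RES = [0xaa, 0xaa, 0x85, 0xdc, 0xdc, 0x69, 0xd2, 0x47]

  t0: aa 85 dc d2 69 ba 47 ee
  t1: aa aa 85 dc dc 69 d2 47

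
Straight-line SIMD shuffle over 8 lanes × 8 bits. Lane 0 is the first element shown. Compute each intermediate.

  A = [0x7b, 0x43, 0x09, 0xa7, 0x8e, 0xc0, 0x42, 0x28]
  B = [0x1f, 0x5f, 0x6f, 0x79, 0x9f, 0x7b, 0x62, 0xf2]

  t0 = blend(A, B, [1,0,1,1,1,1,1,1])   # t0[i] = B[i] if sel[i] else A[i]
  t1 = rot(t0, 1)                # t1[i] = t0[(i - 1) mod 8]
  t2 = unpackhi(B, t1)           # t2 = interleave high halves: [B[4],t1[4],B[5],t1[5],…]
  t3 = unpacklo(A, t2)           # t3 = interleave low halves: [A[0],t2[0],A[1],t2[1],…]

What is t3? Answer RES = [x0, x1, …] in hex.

RES = [0x7b, 0x9f, 0x43, 0x79, 0x09, 0x7b, 0xa7, 0x9f]

  t0: 1f 43 6f 79 9f 7b 62 f2
  t1: f2 1f 43 6f 79 9f 7b 62
  t2: 9f 79 7b 9f 62 7b f2 62
  t3: 7b 9f 43 79 09 7b a7 9f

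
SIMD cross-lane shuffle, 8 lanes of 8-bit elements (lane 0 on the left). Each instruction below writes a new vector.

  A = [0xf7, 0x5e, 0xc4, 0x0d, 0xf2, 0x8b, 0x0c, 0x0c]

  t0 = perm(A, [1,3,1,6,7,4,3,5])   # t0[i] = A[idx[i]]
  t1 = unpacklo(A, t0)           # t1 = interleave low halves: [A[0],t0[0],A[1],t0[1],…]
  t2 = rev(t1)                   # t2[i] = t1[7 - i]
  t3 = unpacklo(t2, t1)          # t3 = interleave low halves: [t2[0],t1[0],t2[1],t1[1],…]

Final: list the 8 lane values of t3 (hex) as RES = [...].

  t0: 5e 0d 5e 0c 0c f2 0d 8b
  t1: f7 5e 5e 0d c4 5e 0d 0c
  t2: 0c 0d 5e c4 0d 5e 5e f7
  t3: 0c f7 0d 5e 5e 5e c4 0d

RES = [ 0x0c  0xf7  0x0d  0x5e  0x5e  0x5e  0xc4  0x0d ]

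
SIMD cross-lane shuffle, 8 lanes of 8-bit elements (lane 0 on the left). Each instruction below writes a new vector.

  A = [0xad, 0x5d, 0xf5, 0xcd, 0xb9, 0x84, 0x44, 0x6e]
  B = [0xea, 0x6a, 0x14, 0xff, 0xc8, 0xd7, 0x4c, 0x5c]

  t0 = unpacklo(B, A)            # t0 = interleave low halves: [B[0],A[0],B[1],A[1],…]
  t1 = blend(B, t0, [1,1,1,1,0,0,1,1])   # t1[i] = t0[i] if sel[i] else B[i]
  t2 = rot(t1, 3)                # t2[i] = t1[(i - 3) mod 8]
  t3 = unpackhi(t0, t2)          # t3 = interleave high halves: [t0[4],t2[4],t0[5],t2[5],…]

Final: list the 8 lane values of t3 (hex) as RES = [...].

t0 = [0xea, 0xad, 0x6a, 0x5d, 0x14, 0xf5, 0xff, 0xcd]
t1 = [0xea, 0xad, 0x6a, 0x5d, 0xc8, 0xd7, 0xff, 0xcd]
t2 = [0xd7, 0xff, 0xcd, 0xea, 0xad, 0x6a, 0x5d, 0xc8]
t3 = [0x14, 0xad, 0xf5, 0x6a, 0xff, 0x5d, 0xcd, 0xc8]

RES = [0x14, 0xad, 0xf5, 0x6a, 0xff, 0x5d, 0xcd, 0xc8]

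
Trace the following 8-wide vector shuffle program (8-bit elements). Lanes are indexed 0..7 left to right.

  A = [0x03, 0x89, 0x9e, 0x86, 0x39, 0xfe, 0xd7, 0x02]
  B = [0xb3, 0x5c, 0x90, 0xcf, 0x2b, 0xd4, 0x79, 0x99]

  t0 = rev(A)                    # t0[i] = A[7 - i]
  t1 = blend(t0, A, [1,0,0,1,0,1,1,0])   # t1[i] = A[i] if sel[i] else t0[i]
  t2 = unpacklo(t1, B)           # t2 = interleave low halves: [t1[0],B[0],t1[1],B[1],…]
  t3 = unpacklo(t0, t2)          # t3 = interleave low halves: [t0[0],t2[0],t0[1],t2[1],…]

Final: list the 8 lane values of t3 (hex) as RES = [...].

RES = [ 0x02  0x03  0xd7  0xb3  0xfe  0xd7  0x39  0x5c ]

  t0: 02 d7 fe 39 86 9e 89 03
  t1: 03 d7 fe 86 86 fe d7 03
  t2: 03 b3 d7 5c fe 90 86 cf
  t3: 02 03 d7 b3 fe d7 39 5c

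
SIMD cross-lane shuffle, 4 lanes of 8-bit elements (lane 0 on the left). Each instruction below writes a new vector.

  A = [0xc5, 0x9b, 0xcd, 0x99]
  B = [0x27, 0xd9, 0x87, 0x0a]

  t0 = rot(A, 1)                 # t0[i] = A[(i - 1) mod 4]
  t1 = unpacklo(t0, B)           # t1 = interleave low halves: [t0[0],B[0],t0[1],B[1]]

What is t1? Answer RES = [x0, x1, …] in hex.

  t0: 99 c5 9b cd
  t1: 99 27 c5 d9

RES = [0x99, 0x27, 0xc5, 0xd9]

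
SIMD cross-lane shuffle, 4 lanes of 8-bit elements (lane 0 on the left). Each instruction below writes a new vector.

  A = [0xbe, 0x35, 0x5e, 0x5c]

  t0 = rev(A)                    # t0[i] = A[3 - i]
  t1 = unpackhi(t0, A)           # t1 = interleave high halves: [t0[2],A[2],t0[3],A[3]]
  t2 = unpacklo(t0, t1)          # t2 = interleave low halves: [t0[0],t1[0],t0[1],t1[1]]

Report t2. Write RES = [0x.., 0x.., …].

RES = [ 0x5c  0x35  0x5e  0x5e ]

t0 = [0x5c, 0x5e, 0x35, 0xbe]
t1 = [0x35, 0x5e, 0xbe, 0x5c]
t2 = [0x5c, 0x35, 0x5e, 0x5e]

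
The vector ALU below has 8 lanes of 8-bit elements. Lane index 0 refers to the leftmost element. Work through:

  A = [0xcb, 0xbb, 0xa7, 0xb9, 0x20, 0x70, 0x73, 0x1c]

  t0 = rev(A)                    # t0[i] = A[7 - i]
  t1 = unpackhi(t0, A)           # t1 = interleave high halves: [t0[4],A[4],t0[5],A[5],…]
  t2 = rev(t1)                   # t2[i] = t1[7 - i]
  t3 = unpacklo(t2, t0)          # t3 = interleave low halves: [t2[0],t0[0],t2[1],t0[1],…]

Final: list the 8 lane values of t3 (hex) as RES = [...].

RES = [ 0x1c  0x1c  0xcb  0x73  0x73  0x70  0xbb  0x20 ]

t0 = [0x1c, 0x73, 0x70, 0x20, 0xb9, 0xa7, 0xbb, 0xcb]
t1 = [0xb9, 0x20, 0xa7, 0x70, 0xbb, 0x73, 0xcb, 0x1c]
t2 = [0x1c, 0xcb, 0x73, 0xbb, 0x70, 0xa7, 0x20, 0xb9]
t3 = [0x1c, 0x1c, 0xcb, 0x73, 0x73, 0x70, 0xbb, 0x20]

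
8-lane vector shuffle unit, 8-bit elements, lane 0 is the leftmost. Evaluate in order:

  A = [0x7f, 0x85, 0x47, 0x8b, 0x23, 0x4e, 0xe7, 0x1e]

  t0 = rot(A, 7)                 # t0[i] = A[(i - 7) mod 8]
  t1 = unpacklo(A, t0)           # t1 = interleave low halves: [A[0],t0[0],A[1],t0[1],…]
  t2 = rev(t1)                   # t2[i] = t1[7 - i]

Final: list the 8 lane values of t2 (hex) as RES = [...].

  t0: 85 47 8b 23 4e e7 1e 7f
  t1: 7f 85 85 47 47 8b 8b 23
  t2: 23 8b 8b 47 47 85 85 7f

RES = [ 0x23  0x8b  0x8b  0x47  0x47  0x85  0x85  0x7f ]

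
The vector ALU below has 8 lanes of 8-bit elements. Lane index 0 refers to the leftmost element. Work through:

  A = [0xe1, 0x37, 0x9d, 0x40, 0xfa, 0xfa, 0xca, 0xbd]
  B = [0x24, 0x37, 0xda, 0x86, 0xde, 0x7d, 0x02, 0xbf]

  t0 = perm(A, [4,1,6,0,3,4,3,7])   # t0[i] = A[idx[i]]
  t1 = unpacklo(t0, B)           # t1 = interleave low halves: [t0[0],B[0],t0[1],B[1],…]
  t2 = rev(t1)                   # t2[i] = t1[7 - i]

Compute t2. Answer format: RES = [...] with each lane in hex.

RES = [0x86, 0xe1, 0xda, 0xca, 0x37, 0x37, 0x24, 0xfa]

t0 = [0xfa, 0x37, 0xca, 0xe1, 0x40, 0xfa, 0x40, 0xbd]
t1 = [0xfa, 0x24, 0x37, 0x37, 0xca, 0xda, 0xe1, 0x86]
t2 = [0x86, 0xe1, 0xda, 0xca, 0x37, 0x37, 0x24, 0xfa]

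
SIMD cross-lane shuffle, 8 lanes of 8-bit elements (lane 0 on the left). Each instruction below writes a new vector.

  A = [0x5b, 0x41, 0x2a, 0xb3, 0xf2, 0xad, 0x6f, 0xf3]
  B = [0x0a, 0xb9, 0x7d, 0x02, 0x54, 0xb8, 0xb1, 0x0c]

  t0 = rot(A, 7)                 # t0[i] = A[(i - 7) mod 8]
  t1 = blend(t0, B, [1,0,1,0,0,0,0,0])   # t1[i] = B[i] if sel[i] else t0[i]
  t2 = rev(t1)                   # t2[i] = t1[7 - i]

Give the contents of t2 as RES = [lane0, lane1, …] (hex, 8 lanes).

  t0: 41 2a b3 f2 ad 6f f3 5b
  t1: 0a 2a 7d f2 ad 6f f3 5b
  t2: 5b f3 6f ad f2 7d 2a 0a

RES = [ 0x5b  0xf3  0x6f  0xad  0xf2  0x7d  0x2a  0x0a ]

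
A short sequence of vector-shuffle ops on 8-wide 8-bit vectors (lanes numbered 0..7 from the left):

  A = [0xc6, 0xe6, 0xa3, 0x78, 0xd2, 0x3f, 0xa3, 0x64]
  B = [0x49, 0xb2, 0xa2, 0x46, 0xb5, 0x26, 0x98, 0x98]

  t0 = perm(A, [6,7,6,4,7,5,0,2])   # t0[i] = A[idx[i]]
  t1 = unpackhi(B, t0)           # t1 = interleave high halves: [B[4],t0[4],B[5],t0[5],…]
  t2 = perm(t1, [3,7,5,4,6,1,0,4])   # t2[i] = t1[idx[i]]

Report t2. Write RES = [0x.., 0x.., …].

t0 = [0xa3, 0x64, 0xa3, 0xd2, 0x64, 0x3f, 0xc6, 0xa3]
t1 = [0xb5, 0x64, 0x26, 0x3f, 0x98, 0xc6, 0x98, 0xa3]
t2 = [0x3f, 0xa3, 0xc6, 0x98, 0x98, 0x64, 0xb5, 0x98]

RES = [ 0x3f  0xa3  0xc6  0x98  0x98  0x64  0xb5  0x98 ]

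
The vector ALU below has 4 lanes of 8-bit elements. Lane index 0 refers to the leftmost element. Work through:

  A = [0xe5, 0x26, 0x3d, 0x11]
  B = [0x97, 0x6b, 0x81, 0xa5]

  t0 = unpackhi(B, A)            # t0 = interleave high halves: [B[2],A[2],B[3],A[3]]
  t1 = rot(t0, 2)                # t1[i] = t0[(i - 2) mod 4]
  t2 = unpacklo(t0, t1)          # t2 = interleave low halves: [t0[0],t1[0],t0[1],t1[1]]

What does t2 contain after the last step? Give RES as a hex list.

t0 = [0x81, 0x3d, 0xa5, 0x11]
t1 = [0xa5, 0x11, 0x81, 0x3d]
t2 = [0x81, 0xa5, 0x3d, 0x11]

RES = [0x81, 0xa5, 0x3d, 0x11]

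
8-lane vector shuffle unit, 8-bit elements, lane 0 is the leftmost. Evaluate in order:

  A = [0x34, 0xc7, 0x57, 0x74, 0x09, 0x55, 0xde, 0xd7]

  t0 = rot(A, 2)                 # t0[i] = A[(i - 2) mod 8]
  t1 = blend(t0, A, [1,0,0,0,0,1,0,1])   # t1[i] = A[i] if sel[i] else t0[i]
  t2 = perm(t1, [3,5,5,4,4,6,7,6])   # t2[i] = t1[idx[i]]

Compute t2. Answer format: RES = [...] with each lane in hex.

→ t0 |de|d7|34|c7|57|74|09|55|
→ t1 |34|d7|34|c7|57|55|09|d7|
→ t2 |c7|55|55|57|57|09|d7|09|

RES = [0xc7, 0x55, 0x55, 0x57, 0x57, 0x09, 0xd7, 0x09]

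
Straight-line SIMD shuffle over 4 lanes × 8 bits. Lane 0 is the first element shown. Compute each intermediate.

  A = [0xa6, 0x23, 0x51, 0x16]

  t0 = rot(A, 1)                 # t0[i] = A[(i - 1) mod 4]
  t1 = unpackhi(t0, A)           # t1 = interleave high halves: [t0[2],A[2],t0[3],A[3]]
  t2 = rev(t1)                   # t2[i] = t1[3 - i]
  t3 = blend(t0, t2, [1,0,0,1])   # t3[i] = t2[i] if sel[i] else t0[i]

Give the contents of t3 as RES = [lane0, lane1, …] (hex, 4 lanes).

RES = [ 0x16  0xa6  0x23  0x23 ]

  t0: 16 a6 23 51
  t1: 23 51 51 16
  t2: 16 51 51 23
  t3: 16 a6 23 23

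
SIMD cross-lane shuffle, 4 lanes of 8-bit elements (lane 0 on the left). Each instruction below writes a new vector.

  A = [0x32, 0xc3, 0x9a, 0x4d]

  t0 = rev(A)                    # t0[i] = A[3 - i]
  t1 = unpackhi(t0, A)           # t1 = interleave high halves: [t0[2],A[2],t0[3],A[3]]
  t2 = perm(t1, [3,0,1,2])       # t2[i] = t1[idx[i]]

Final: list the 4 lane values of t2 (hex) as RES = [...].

RES = [ 0x4d  0xc3  0x9a  0x32 ]

t0 = [0x4d, 0x9a, 0xc3, 0x32]
t1 = [0xc3, 0x9a, 0x32, 0x4d]
t2 = [0x4d, 0xc3, 0x9a, 0x32]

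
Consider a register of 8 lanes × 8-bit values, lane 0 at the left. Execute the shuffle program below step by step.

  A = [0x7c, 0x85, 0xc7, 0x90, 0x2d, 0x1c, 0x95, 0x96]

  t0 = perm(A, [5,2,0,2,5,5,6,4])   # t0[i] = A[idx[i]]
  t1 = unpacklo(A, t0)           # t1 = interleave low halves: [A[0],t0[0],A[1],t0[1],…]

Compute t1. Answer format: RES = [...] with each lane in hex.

RES = [0x7c, 0x1c, 0x85, 0xc7, 0xc7, 0x7c, 0x90, 0xc7]

t0 = [0x1c, 0xc7, 0x7c, 0xc7, 0x1c, 0x1c, 0x95, 0x2d]
t1 = [0x7c, 0x1c, 0x85, 0xc7, 0xc7, 0x7c, 0x90, 0xc7]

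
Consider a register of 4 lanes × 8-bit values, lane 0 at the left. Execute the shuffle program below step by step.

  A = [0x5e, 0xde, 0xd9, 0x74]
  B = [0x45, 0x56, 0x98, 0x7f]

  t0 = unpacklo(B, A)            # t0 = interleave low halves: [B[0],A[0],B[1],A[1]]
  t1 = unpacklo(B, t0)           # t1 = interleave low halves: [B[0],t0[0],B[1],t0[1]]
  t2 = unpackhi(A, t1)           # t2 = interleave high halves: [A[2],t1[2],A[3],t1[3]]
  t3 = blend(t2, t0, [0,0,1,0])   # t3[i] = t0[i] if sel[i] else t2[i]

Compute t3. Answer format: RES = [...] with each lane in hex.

  t0: 45 5e 56 de
  t1: 45 45 56 5e
  t2: d9 56 74 5e
  t3: d9 56 56 5e

RES = [ 0xd9  0x56  0x56  0x5e ]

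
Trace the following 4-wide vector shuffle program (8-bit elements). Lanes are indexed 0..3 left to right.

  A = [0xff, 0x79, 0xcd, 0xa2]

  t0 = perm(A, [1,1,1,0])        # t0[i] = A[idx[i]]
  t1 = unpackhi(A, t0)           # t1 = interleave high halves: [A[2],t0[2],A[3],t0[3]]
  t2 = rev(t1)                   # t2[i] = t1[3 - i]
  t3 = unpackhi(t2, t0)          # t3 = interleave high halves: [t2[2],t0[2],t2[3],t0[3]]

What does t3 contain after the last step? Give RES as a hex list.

RES = [0x79, 0x79, 0xcd, 0xff]

  t0: 79 79 79 ff
  t1: cd 79 a2 ff
  t2: ff a2 79 cd
  t3: 79 79 cd ff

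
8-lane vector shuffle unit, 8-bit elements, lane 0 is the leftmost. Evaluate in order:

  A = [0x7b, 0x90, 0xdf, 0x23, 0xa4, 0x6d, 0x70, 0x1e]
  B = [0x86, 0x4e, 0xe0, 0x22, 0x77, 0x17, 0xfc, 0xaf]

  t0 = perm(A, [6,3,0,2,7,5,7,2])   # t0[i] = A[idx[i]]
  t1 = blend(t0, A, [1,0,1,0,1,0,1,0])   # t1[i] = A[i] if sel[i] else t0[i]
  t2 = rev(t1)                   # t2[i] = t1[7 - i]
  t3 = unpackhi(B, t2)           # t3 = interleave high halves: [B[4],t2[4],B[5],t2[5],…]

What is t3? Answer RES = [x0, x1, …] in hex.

→ t0 |70|23|7b|df|1e|6d|1e|df|
→ t1 |7b|23|df|df|a4|6d|70|df|
→ t2 |df|70|6d|a4|df|df|23|7b|
→ t3 |77|df|17|df|fc|23|af|7b|

RES = [ 0x77  0xdf  0x17  0xdf  0xfc  0x23  0xaf  0x7b ]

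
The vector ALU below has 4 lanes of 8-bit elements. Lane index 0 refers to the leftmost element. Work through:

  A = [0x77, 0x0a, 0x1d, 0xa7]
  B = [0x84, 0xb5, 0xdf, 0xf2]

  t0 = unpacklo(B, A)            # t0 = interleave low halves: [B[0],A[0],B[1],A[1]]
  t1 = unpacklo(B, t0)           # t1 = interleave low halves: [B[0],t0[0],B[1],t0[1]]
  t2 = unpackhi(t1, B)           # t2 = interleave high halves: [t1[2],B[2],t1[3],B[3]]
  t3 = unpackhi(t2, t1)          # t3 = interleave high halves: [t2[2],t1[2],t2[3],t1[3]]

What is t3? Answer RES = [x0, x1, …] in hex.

t0 = [0x84, 0x77, 0xb5, 0x0a]
t1 = [0x84, 0x84, 0xb5, 0x77]
t2 = [0xb5, 0xdf, 0x77, 0xf2]
t3 = [0x77, 0xb5, 0xf2, 0x77]

RES = [0x77, 0xb5, 0xf2, 0x77]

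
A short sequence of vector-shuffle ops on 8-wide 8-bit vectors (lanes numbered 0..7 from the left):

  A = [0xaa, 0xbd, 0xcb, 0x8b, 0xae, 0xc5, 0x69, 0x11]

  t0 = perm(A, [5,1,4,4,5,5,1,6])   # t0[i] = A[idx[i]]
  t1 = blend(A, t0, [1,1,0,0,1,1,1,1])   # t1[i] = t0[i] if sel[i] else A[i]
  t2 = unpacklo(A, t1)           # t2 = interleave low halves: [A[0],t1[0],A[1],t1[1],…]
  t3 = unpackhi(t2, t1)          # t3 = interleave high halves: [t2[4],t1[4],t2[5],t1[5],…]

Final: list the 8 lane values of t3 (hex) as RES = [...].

RES = [0xcb, 0xc5, 0xcb, 0xc5, 0x8b, 0xbd, 0x8b, 0x69]

t0 = [0xc5, 0xbd, 0xae, 0xae, 0xc5, 0xc5, 0xbd, 0x69]
t1 = [0xc5, 0xbd, 0xcb, 0x8b, 0xc5, 0xc5, 0xbd, 0x69]
t2 = [0xaa, 0xc5, 0xbd, 0xbd, 0xcb, 0xcb, 0x8b, 0x8b]
t3 = [0xcb, 0xc5, 0xcb, 0xc5, 0x8b, 0xbd, 0x8b, 0x69]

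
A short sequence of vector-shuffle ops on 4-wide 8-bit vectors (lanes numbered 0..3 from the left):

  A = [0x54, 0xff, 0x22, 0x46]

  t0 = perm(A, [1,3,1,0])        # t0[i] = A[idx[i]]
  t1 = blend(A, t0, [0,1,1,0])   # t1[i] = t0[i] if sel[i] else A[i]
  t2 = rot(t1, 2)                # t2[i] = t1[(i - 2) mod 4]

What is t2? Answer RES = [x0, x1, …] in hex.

  t0: ff 46 ff 54
  t1: 54 46 ff 46
  t2: ff 46 54 46

RES = [0xff, 0x46, 0x54, 0x46]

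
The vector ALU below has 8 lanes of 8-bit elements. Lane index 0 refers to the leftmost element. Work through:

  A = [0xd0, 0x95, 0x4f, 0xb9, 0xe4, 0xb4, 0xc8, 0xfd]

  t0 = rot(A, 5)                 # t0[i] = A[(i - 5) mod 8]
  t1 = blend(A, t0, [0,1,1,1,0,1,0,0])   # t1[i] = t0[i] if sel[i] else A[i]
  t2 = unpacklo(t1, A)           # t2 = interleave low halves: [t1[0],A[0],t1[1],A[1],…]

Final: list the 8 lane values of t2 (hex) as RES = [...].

t0 = [0xb9, 0xe4, 0xb4, 0xc8, 0xfd, 0xd0, 0x95, 0x4f]
t1 = [0xd0, 0xe4, 0xb4, 0xc8, 0xe4, 0xd0, 0xc8, 0xfd]
t2 = [0xd0, 0xd0, 0xe4, 0x95, 0xb4, 0x4f, 0xc8, 0xb9]

RES = [0xd0, 0xd0, 0xe4, 0x95, 0xb4, 0x4f, 0xc8, 0xb9]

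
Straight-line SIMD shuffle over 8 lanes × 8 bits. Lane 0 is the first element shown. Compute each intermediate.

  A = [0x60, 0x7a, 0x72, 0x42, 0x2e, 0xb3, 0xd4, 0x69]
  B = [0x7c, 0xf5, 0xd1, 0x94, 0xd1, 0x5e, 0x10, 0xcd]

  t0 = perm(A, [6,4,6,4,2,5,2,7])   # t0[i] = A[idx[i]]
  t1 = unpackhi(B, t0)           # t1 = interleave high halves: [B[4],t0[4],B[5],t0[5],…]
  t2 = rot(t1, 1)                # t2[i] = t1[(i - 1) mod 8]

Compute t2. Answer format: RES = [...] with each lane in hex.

  t0: d4 2e d4 2e 72 b3 72 69
  t1: d1 72 5e b3 10 72 cd 69
  t2: 69 d1 72 5e b3 10 72 cd

RES = [0x69, 0xd1, 0x72, 0x5e, 0xb3, 0x10, 0x72, 0xcd]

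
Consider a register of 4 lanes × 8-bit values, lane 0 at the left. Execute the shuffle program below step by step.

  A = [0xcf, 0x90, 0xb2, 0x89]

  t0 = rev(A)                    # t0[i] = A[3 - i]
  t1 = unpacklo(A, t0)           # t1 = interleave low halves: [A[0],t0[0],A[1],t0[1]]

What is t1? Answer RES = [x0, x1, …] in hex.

RES = [ 0xcf  0x89  0x90  0xb2 ]

t0 = [0x89, 0xb2, 0x90, 0xcf]
t1 = [0xcf, 0x89, 0x90, 0xb2]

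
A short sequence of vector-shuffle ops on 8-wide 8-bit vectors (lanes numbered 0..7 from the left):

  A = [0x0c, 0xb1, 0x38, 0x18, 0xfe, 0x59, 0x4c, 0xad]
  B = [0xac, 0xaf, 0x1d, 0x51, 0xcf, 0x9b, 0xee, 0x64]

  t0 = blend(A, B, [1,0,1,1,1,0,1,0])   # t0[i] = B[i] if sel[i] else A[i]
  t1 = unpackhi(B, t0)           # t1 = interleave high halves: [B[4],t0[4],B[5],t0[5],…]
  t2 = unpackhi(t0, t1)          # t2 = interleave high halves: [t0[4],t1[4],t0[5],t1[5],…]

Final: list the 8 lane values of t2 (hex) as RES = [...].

→ t0 |ac|b1|1d|51|cf|59|ee|ad|
→ t1 |cf|cf|9b|59|ee|ee|64|ad|
→ t2 |cf|ee|59|ee|ee|64|ad|ad|

RES = [0xcf, 0xee, 0x59, 0xee, 0xee, 0x64, 0xad, 0xad]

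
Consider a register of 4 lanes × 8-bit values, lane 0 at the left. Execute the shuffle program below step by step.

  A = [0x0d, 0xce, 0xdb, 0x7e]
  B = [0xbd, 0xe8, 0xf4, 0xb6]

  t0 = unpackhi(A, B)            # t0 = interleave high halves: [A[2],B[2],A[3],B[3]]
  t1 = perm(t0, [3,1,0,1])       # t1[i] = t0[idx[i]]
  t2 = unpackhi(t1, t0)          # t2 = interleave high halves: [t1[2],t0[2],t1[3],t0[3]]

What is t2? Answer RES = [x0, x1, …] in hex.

t0 = [0xdb, 0xf4, 0x7e, 0xb6]
t1 = [0xb6, 0xf4, 0xdb, 0xf4]
t2 = [0xdb, 0x7e, 0xf4, 0xb6]

RES = [ 0xdb  0x7e  0xf4  0xb6 ]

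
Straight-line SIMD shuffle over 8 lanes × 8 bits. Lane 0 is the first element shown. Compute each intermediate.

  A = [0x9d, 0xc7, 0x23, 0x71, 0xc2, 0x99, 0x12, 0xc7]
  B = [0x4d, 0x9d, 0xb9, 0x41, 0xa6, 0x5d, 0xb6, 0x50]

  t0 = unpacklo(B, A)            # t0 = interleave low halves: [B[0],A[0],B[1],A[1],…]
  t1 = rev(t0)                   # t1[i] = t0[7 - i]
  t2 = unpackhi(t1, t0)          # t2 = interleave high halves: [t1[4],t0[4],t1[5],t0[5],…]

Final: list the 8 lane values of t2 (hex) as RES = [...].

RES = [0xc7, 0xb9, 0x9d, 0x23, 0x9d, 0x41, 0x4d, 0x71]

t0 = [0x4d, 0x9d, 0x9d, 0xc7, 0xb9, 0x23, 0x41, 0x71]
t1 = [0x71, 0x41, 0x23, 0xb9, 0xc7, 0x9d, 0x9d, 0x4d]
t2 = [0xc7, 0xb9, 0x9d, 0x23, 0x9d, 0x41, 0x4d, 0x71]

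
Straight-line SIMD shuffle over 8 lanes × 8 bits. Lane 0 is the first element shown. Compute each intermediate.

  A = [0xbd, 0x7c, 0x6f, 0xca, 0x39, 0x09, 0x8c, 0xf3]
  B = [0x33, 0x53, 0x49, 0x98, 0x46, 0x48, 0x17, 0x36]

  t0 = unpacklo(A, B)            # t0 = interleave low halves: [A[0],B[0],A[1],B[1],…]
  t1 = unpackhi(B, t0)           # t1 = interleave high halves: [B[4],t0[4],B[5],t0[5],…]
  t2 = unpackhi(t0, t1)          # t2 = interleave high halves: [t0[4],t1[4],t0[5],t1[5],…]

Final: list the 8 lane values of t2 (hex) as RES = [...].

→ t0 |bd|33|7c|53|6f|49|ca|98|
→ t1 |46|6f|48|49|17|ca|36|98|
→ t2 |6f|17|49|ca|ca|36|98|98|

RES = [0x6f, 0x17, 0x49, 0xca, 0xca, 0x36, 0x98, 0x98]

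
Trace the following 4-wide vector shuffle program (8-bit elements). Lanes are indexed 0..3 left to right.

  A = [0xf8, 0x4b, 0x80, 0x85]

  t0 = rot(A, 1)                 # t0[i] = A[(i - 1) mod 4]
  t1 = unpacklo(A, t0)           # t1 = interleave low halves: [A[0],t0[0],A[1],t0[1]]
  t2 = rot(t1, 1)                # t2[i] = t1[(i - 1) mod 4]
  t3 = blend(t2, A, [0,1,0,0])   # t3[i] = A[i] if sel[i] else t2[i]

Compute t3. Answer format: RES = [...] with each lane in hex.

t0 = [0x85, 0xf8, 0x4b, 0x80]
t1 = [0xf8, 0x85, 0x4b, 0xf8]
t2 = [0xf8, 0xf8, 0x85, 0x4b]
t3 = [0xf8, 0x4b, 0x85, 0x4b]

RES = [0xf8, 0x4b, 0x85, 0x4b]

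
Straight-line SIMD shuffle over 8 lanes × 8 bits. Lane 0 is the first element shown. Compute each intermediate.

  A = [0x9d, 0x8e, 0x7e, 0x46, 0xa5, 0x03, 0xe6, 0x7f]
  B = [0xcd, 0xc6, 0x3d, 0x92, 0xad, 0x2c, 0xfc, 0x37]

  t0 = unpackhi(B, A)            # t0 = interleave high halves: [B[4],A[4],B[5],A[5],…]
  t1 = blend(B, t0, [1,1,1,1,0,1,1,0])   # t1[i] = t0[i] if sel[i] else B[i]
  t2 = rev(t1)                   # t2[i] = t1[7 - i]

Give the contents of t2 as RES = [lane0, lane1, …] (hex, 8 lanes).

t0 = [0xad, 0xa5, 0x2c, 0x03, 0xfc, 0xe6, 0x37, 0x7f]
t1 = [0xad, 0xa5, 0x2c, 0x03, 0xad, 0xe6, 0x37, 0x37]
t2 = [0x37, 0x37, 0xe6, 0xad, 0x03, 0x2c, 0xa5, 0xad]

RES = [0x37, 0x37, 0xe6, 0xad, 0x03, 0x2c, 0xa5, 0xad]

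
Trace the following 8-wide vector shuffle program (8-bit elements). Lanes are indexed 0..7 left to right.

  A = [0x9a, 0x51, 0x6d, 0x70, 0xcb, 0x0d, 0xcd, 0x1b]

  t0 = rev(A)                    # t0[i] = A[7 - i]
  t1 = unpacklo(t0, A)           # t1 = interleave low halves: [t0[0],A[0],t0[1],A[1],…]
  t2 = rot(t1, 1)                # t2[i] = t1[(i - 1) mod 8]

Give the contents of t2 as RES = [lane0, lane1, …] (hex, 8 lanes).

→ t0 |1b|cd|0d|cb|70|6d|51|9a|
→ t1 |1b|9a|cd|51|0d|6d|cb|70|
→ t2 |70|1b|9a|cd|51|0d|6d|cb|

RES = [0x70, 0x1b, 0x9a, 0xcd, 0x51, 0x0d, 0x6d, 0xcb]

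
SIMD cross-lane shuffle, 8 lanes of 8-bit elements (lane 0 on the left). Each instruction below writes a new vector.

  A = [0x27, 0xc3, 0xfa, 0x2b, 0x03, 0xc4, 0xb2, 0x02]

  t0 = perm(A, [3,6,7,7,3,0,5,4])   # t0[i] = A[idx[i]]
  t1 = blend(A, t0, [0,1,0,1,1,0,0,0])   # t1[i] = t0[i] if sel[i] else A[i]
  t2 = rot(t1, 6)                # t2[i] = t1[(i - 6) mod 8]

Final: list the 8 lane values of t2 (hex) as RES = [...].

RES = [0xfa, 0x02, 0x2b, 0xc4, 0xb2, 0x02, 0x27, 0xb2]

→ t0 |2b|b2|02|02|2b|27|c4|03|
→ t1 |27|b2|fa|02|2b|c4|b2|02|
→ t2 |fa|02|2b|c4|b2|02|27|b2|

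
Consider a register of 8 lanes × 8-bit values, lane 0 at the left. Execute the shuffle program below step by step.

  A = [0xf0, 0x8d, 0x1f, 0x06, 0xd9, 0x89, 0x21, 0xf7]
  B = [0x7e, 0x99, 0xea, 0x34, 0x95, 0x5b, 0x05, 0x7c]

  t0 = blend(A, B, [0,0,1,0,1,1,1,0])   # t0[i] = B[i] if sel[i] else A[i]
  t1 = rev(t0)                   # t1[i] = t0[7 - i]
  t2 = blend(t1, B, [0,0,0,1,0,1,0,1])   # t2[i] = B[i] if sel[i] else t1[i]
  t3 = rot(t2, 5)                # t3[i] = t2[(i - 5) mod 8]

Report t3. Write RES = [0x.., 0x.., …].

→ t0 |f0|8d|ea|06|95|5b|05|f7|
→ t1 |f7|05|5b|95|06|ea|8d|f0|
→ t2 |f7|05|5b|34|06|5b|8d|7c|
→ t3 |34|06|5b|8d|7c|f7|05|5b|

RES = [0x34, 0x06, 0x5b, 0x8d, 0x7c, 0xf7, 0x05, 0x5b]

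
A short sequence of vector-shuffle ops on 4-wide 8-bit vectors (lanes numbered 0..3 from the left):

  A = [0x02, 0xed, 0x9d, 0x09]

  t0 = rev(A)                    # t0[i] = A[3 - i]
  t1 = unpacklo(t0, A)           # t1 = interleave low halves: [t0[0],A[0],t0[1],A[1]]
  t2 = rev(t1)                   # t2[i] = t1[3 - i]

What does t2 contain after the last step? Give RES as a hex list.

  t0: 09 9d ed 02
  t1: 09 02 9d ed
  t2: ed 9d 02 09

RES = [0xed, 0x9d, 0x02, 0x09]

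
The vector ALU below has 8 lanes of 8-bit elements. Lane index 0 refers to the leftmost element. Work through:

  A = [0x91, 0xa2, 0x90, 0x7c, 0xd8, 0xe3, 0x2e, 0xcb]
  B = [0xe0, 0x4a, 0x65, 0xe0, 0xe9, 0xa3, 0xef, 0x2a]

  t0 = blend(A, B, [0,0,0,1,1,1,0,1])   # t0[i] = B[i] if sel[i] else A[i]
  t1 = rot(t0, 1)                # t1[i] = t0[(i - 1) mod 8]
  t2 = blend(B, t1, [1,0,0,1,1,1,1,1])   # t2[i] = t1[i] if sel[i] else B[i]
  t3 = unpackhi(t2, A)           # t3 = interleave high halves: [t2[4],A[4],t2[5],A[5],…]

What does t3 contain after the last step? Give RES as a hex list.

  t0: 91 a2 90 e0 e9 a3 2e 2a
  t1: 2a 91 a2 90 e0 e9 a3 2e
  t2: 2a 4a 65 90 e0 e9 a3 2e
  t3: e0 d8 e9 e3 a3 2e 2e cb

RES = [ 0xe0  0xd8  0xe9  0xe3  0xa3  0x2e  0x2e  0xcb ]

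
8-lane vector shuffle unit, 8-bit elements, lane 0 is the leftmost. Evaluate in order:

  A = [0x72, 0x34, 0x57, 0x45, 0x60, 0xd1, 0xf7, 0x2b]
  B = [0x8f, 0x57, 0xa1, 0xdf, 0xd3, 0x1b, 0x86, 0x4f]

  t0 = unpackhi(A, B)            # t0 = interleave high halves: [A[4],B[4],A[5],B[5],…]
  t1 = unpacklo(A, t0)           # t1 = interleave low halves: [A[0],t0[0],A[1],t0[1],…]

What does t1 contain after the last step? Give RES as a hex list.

RES = [ 0x72  0x60  0x34  0xd3  0x57  0xd1  0x45  0x1b ]

→ t0 |60|d3|d1|1b|f7|86|2b|4f|
→ t1 |72|60|34|d3|57|d1|45|1b|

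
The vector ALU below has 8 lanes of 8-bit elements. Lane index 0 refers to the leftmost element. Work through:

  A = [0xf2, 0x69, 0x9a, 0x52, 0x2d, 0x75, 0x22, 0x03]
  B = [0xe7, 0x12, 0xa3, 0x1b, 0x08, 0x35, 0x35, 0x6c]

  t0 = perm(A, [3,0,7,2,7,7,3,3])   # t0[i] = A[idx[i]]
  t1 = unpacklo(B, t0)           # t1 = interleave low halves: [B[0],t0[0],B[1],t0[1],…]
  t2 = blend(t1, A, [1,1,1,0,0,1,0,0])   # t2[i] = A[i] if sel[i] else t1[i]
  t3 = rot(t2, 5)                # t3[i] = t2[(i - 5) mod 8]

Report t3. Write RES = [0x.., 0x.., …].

RES = [0xf2, 0xa3, 0x75, 0x1b, 0x9a, 0xf2, 0x69, 0x9a]

t0 = [0x52, 0xf2, 0x03, 0x9a, 0x03, 0x03, 0x52, 0x52]
t1 = [0xe7, 0x52, 0x12, 0xf2, 0xa3, 0x03, 0x1b, 0x9a]
t2 = [0xf2, 0x69, 0x9a, 0xf2, 0xa3, 0x75, 0x1b, 0x9a]
t3 = [0xf2, 0xa3, 0x75, 0x1b, 0x9a, 0xf2, 0x69, 0x9a]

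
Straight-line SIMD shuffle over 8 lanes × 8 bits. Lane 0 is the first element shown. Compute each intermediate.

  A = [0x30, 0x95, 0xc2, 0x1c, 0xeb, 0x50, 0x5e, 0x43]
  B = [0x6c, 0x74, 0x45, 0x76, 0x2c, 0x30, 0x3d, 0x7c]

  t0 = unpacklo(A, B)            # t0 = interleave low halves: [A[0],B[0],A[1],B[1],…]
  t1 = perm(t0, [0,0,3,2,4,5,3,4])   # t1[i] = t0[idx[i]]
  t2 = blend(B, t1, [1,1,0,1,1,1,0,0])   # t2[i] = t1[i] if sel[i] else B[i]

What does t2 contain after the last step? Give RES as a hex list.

t0 = [0x30, 0x6c, 0x95, 0x74, 0xc2, 0x45, 0x1c, 0x76]
t1 = [0x30, 0x30, 0x74, 0x95, 0xc2, 0x45, 0x74, 0xc2]
t2 = [0x30, 0x30, 0x45, 0x95, 0xc2, 0x45, 0x3d, 0x7c]

RES = [0x30, 0x30, 0x45, 0x95, 0xc2, 0x45, 0x3d, 0x7c]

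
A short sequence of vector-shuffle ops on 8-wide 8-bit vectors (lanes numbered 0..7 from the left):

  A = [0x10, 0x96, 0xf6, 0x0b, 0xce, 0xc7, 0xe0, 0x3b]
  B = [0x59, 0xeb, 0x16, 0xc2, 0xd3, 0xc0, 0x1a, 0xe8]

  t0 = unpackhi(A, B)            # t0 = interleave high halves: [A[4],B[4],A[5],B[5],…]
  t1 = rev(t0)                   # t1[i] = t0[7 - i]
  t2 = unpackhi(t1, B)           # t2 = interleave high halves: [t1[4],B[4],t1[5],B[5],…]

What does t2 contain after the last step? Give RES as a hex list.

t0 = [0xce, 0xd3, 0xc7, 0xc0, 0xe0, 0x1a, 0x3b, 0xe8]
t1 = [0xe8, 0x3b, 0x1a, 0xe0, 0xc0, 0xc7, 0xd3, 0xce]
t2 = [0xc0, 0xd3, 0xc7, 0xc0, 0xd3, 0x1a, 0xce, 0xe8]

RES = [0xc0, 0xd3, 0xc7, 0xc0, 0xd3, 0x1a, 0xce, 0xe8]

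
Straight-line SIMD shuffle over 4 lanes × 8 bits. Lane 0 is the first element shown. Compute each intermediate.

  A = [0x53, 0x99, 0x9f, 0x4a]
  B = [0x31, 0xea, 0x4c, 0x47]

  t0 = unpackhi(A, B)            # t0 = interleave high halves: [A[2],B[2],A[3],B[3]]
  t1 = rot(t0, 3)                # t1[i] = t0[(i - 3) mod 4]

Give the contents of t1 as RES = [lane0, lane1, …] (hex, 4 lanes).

RES = [ 0x4c  0x4a  0x47  0x9f ]

→ t0 |9f|4c|4a|47|
→ t1 |4c|4a|47|9f|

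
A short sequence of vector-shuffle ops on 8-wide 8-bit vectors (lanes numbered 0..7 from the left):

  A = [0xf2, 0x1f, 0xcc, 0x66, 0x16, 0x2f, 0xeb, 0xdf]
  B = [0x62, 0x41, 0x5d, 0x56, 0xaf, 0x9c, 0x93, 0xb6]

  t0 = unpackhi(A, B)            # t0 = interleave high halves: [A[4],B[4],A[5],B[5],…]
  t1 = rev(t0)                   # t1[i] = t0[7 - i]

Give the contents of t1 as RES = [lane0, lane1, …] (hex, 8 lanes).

RES = [ 0xb6  0xdf  0x93  0xeb  0x9c  0x2f  0xaf  0x16 ]

→ t0 |16|af|2f|9c|eb|93|df|b6|
→ t1 |b6|df|93|eb|9c|2f|af|16|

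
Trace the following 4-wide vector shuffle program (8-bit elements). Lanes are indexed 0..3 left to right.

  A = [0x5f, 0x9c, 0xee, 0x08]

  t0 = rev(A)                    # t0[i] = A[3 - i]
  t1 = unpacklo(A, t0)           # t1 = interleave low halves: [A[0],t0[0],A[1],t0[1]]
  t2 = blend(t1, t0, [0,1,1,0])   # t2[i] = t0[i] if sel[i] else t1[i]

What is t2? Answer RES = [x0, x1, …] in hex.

  t0: 08 ee 9c 5f
  t1: 5f 08 9c ee
  t2: 5f ee 9c ee

RES = [ 0x5f  0xee  0x9c  0xee ]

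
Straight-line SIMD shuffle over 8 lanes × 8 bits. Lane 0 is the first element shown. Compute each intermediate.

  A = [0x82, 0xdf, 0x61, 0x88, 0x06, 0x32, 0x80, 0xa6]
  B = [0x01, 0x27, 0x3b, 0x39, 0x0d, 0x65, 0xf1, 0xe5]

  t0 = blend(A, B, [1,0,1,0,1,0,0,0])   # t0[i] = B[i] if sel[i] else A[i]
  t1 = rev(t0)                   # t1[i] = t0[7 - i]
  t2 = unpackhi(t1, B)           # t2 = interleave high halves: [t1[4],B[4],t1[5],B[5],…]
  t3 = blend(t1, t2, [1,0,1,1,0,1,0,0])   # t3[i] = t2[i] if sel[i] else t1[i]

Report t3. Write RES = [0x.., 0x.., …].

RES = [ 0x88  0x80  0x3b  0x65  0x88  0xf1  0xdf  0x01 ]

t0 = [0x01, 0xdf, 0x3b, 0x88, 0x0d, 0x32, 0x80, 0xa6]
t1 = [0xa6, 0x80, 0x32, 0x0d, 0x88, 0x3b, 0xdf, 0x01]
t2 = [0x88, 0x0d, 0x3b, 0x65, 0xdf, 0xf1, 0x01, 0xe5]
t3 = [0x88, 0x80, 0x3b, 0x65, 0x88, 0xf1, 0xdf, 0x01]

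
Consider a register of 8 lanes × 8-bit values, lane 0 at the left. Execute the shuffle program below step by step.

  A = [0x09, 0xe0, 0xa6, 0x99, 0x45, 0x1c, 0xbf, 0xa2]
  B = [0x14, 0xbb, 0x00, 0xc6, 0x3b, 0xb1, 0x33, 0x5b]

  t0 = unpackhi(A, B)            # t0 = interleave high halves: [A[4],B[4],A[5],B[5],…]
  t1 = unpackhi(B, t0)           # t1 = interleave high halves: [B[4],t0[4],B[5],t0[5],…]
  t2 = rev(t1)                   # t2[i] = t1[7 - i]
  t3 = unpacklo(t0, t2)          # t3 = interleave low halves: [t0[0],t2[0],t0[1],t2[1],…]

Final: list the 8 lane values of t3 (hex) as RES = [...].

→ t0 |45|3b|1c|b1|bf|33|a2|5b|
→ t1 |3b|bf|b1|33|33|a2|5b|5b|
→ t2 |5b|5b|a2|33|33|b1|bf|3b|
→ t3 |45|5b|3b|5b|1c|a2|b1|33|

RES = [ 0x45  0x5b  0x3b  0x5b  0x1c  0xa2  0xb1  0x33 ]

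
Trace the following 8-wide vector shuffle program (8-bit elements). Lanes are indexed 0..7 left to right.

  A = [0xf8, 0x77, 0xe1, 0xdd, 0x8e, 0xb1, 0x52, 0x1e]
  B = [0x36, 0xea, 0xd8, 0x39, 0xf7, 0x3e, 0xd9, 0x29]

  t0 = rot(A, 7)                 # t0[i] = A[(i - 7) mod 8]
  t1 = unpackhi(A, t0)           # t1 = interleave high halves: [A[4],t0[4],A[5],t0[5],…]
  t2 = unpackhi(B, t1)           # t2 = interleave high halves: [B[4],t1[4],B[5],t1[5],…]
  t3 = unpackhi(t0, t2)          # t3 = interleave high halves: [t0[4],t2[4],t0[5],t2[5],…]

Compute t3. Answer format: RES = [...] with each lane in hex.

RES = [ 0xb1  0xd9  0x52  0x1e  0x1e  0x29  0xf8  0xf8 ]

t0 = [0x77, 0xe1, 0xdd, 0x8e, 0xb1, 0x52, 0x1e, 0xf8]
t1 = [0x8e, 0xb1, 0xb1, 0x52, 0x52, 0x1e, 0x1e, 0xf8]
t2 = [0xf7, 0x52, 0x3e, 0x1e, 0xd9, 0x1e, 0x29, 0xf8]
t3 = [0xb1, 0xd9, 0x52, 0x1e, 0x1e, 0x29, 0xf8, 0xf8]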